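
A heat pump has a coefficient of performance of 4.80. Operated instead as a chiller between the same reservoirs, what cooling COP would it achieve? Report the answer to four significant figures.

3.800

Since Q_H = Q_C + W for any cycle, COP_R = Q_C/W = Q_H/W − 1.
COP_R = 4.80 − 1 = 3.80.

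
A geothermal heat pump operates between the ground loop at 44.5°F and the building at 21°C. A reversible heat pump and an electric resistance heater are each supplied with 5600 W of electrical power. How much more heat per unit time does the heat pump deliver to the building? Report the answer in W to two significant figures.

In absolute terms T_C = 280.09 K and T_H = 294.15 K, so ΔT = 14.06 K.
COP_Carnot = T_H/ΔT = 294.15/14.06 = 20.93.
The heat pump delivers Q̇_H = COP × Ẇ = 117200 W; the resistance heater delivers Ẇ = 5600 W.
Extra = (COP − 1)·Ẇ = 111600 W.

110000 W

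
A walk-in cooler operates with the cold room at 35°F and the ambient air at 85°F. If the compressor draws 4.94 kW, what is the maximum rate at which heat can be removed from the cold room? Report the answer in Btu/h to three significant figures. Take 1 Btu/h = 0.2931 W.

167000 Btu/h

In absolute terms T_C = 274.82 K and T_H = 302.59 K, so ΔT = 27.78 K.
COP_Carnot = T_C/ΔT = 274.82/27.78 = 9.893.
Q̇_max = COP_Carnot × Ẇ = 9.893 × 4.940 kW = 48.87 kW = 166700 Btu/h.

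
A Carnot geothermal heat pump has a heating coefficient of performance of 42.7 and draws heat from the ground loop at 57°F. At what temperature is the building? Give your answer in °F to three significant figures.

69.4 °F

COP_HP = T_H/(T_H − T_C) rearranges to T_H = COP·T_C/(COP − 1).
With T_C = 287.04 K, T_H = 42.7 × 287.04/41.70 = 293.92 K.
Converting, 293.92 K = 69.39°F.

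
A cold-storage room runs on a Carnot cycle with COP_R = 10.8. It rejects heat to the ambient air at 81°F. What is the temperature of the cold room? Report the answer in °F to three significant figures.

For a Carnot refrigerator COP_R = T_C/(T_H − T_C), so T_C = COP·T_H/(1 + COP).
With T_H = 300.37 K, T_C = 10.8 × 300.37/11.80 = 274.92 K.
Converting, 274.92 K = 35.18°F.

35.2 °F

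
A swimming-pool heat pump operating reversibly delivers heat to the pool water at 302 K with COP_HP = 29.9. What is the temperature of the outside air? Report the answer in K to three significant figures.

292 K

COP_HP = T_H/(T_H − T_C) gives T_H − T_C = T_H/COP.
With T_H = 302.00 K, T_C = 302.00 × (1 − 1/29.9) = 291.90 K.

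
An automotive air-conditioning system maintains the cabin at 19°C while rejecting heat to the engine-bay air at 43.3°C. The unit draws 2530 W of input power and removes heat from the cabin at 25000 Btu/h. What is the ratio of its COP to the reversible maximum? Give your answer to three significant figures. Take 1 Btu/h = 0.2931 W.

Converting, Q̇_C = 25000 Btu/h = 7328 W, so COP_actual = Q̇_C/Ẇ = 7328/2530 = 2.896.
In absolute terms T_C = 292.15 K and T_H = 316.45 K, so ΔT = 24.30 K.
COP_Carnot = T_C/ΔT = 292.15/24.30 = 12.02.
η_II = COP_actual/COP_Carnot = 2.896/12.02 = 0.2409.

0.241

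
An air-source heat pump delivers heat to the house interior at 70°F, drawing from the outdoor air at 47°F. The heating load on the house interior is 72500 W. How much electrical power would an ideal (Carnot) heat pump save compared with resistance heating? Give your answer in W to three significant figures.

69400 W

In absolute terms T_C = 281.48 K and T_H = 294.26 K, so ΔT = 12.78 K.
COP_Carnot = T_H/ΔT = 294.26/12.78 = 23.03.
Resistance heating needs Ẇ_res = Q̇_H = 72500 W; the reversible heat pump needs only Ẇ_hp = Q̇_H/COP = 3148 W.
Saving = 72500 − 3148 = 69350 W.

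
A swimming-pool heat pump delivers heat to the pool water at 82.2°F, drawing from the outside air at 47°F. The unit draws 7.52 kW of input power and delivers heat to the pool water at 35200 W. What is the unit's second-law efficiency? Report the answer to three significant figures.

Converting, Q̇_H = 35200 W = 35.20 kW, so COP_actual = Q̇_H/Ẇ = 35.20/7.520 = 4.681.
In absolute terms T_C = 281.48 K and T_H = 301.04 K, so ΔT = 19.56 K.
COP_Carnot = T_H/ΔT = 301.04/19.56 = 15.39.
η_II = COP_actual/COP_Carnot = 4.681/15.39 = 0.3041.

0.304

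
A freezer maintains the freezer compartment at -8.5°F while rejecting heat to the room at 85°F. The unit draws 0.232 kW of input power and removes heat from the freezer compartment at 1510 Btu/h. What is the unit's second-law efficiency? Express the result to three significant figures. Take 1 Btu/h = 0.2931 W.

Converting, Q̇_C = 1510 Btu/h = 0.4426 kW, so COP_actual = Q̇_C/Ẇ = 0.4426/0.2320 = 1.908.
In absolute terms T_C = 250.65 K and T_H = 302.59 K, so ΔT = 51.94 K.
COP_Carnot = T_C/ΔT = 250.65/51.94 = 4.825.
η_II = COP_actual/COP_Carnot = 1.908/4.825 = 0.3953.

0.395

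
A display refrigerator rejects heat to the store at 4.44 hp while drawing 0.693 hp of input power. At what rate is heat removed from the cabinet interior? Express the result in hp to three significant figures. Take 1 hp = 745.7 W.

3.75 hp

For a cyclic device the first law requires Q̇_H = Q̇_C + Ẇ.
Q̇_C = Q̇_H − Ẇ = 3.747 hp.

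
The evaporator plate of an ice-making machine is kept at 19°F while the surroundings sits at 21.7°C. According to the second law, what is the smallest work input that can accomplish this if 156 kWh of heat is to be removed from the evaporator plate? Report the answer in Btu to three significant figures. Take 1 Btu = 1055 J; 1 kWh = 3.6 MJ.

57900 Btu

In absolute terms T_C = 265.93 K and T_H = 294.85 K, so ΔT = 28.92 K.
The reversible limit is COP_R = T_C/ΔT = 9.195, so W_min = Q_C/COP = Q_C·ΔT/T_C.
W_min = 156.0 × 28.92/265.93 = 16.97 kWh = 57900 Btu.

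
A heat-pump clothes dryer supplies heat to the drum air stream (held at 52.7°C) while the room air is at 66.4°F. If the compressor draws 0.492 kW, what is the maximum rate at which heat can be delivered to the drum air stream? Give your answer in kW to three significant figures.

In absolute terms T_C = 292.26 K and T_H = 325.85 K, so ΔT = 33.59 K.
COP_Carnot = T_H/ΔT = 325.85/33.59 = 9.701.
Q̇_max = COP_Carnot × Ẇ = 9.701 × 0.4920 kW = 4.773 kW.

4.77 kW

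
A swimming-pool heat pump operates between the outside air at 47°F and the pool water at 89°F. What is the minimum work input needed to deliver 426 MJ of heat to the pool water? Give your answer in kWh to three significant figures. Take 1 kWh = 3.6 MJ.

In absolute terms T_C = 281.48 K and T_H = 304.82 K, so ΔT = 23.33 K.
The reversible limit is COP_HP = T_H/ΔT = 13.06, so W_min = Q_H/COP = Q_H·ΔT/T_H.
W_min = 426.0 × 23.33/304.82 = 32.61 MJ = 9.058 kWh.

9.06 kWh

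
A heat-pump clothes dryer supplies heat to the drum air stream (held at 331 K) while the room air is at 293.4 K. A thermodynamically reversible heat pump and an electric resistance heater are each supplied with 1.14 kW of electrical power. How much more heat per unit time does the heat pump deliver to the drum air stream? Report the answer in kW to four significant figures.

8.896 kW

The reservoir spacing is ΔT = 331 − 293.4 = 37.60 K.
COP_Carnot = T_H/ΔT = 331.00/37.60 = 8.803.
The heat pump delivers Q̇_H = COP × Ẇ = 10.04 kW; the resistance heater delivers Ẇ = 1.140 kW.
Extra = (COP − 1)·Ẇ = 8.896 kW.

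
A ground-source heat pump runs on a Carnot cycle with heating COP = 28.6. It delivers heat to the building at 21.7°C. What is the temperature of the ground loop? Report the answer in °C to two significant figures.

COP_HP = T_H/(T_H − T_C) gives T_H − T_C = T_H/COP.
With T_H = 294.85 K, T_C = 294.85 × (1 − 1/28.6) = 284.54 K.
Converting, 284.54 K = 11.39°C.

11 °C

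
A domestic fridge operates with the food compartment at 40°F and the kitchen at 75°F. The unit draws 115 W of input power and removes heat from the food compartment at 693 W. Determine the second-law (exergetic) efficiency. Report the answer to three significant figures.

COP_actual = Q̇_C/Ẇ = 693.0/115.0 = 6.026.
In absolute terms T_C = 277.59 K and T_H = 297.04 K, so ΔT = 19.44 K.
COP_Carnot = T_C/ΔT = 277.59/19.44 = 14.28.
η_II = COP_actual/COP_Carnot = 6.026/14.28 = 0.4221.

0.422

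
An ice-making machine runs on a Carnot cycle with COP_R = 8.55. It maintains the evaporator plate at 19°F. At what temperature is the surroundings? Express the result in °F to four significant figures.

COP_R = T_C/(T_H − T_C) gives T_H − T_C = T_C/COP.
With T_C = 265.93 K, T_H = 265.93 × (1 + 1/8.55) = 297.03 K.
Converting, 297.03 K = 74.98°F.

74.98 °F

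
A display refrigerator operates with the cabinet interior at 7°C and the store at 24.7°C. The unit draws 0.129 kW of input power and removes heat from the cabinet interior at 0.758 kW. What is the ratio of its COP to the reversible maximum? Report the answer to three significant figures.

0.371

COP_actual = Q̇_C/Ẇ = 0.7580/0.1290 = 5.876.
In absolute terms T_C = 280.15 K and T_H = 297.85 K, so ΔT = 17.70 K.
COP_Carnot = T_C/ΔT = 280.15/17.70 = 15.83.
η_II = COP_actual/COP_Carnot = 5.876/15.83 = 0.3712.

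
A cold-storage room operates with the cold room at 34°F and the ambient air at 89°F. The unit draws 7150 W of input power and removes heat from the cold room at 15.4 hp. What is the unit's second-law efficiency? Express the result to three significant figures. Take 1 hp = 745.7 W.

0.179

Converting, Q̇_C = 15.40 hp = 11480 W, so COP_actual = Q̇_C/Ẇ = 11480/7150 = 1.606.
In absolute terms T_C = 274.26 K and T_H = 304.82 K, so ΔT = 30.56 K.
COP_Carnot = T_C/ΔT = 274.26/30.56 = 8.976.
η_II = COP_actual/COP_Carnot = 1.606/8.976 = 0.1789.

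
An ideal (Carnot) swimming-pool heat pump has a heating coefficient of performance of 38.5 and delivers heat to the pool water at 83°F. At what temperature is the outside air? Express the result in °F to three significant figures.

68.9 °F

COP_HP = T_H/(T_H − T_C) gives T_H − T_C = T_H/COP.
With T_H = 301.48 K, T_C = 301.48 × (1 − 1/38.5) = 293.65 K.
Converting, 293.65 K = 68.90°F.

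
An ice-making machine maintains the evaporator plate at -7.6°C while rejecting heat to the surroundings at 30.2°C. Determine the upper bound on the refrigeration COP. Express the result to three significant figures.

7.03

In absolute terms T_C = 265.55 K and T_H = 303.35 K, so ΔT = 37.80 K.
For a reversible cycle, COP_Carnot = T_C/ΔT = 265.55/37.80 = 7.025.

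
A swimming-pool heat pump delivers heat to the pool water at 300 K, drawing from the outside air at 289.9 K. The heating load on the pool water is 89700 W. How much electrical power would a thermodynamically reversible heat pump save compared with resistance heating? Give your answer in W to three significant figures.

The reservoir spacing is ΔT = 300 − 289.9 = 10.10 K.
COP_Carnot = T_H/ΔT = 300.00/10.10 = 29.70.
Resistance heating needs Ẇ_res = Q̇_H = 89700 W; the reversible heat pump needs only Ẇ_hp = Q̇_H/COP = 3020 W.
Saving = 89700 − 3020 = 86680 W.

86700 W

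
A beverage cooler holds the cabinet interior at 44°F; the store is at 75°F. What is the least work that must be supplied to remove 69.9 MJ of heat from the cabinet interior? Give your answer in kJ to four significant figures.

In absolute terms T_C = 279.82 K and T_H = 297.04 K, so ΔT = 17.22 K.
The reversible limit is COP_R = T_C/ΔT = 16.25, so W_min = Q_C/COP = Q_C·ΔT/T_C.
W_min = 69.90 × 17.22/279.82 = 4.302 MJ = 4302 kJ.

4302 kJ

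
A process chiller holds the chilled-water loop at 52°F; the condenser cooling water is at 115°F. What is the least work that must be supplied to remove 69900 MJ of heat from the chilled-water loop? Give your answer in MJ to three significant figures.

8610 MJ

In absolute terms T_C = 284.26 K and T_H = 319.26 K, so ΔT = 35.00 K.
The reversible limit is COP_R = T_C/ΔT = 8.122, so W_min = Q_C/COP = Q_C·ΔT/T_C.
W_min = 69900 × 35.00/284.26 = 8607 MJ.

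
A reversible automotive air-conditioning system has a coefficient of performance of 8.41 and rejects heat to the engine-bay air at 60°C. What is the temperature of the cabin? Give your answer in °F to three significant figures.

76.3 °F

For a Carnot refrigerator COP_R = T_C/(T_H − T_C), so T_C = COP·T_H/(1 + COP).
With T_H = 333.15 K, T_C = 8.41 × 333.15/9.410 = 297.75 K.
Converting, 297.75 K = 76.27°F.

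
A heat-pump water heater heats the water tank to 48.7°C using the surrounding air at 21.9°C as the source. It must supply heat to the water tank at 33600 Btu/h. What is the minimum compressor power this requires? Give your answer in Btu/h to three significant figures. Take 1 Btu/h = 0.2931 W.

2800 Btu/h

In absolute terms T_C = 295.05 K and T_H = 321.85 K, so ΔT = 26.80 K.
COP_Carnot = T_H/ΔT = 321.85/26.80 = 12.01.
Ẇ_min = Q̇/COP_Carnot = 33600/12.01 = 2798 Btu/h.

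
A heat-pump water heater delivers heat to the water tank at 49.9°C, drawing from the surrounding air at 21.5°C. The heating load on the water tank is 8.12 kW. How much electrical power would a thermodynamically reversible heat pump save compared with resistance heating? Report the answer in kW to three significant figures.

7.41 kW

In absolute terms T_C = 294.65 K and T_H = 323.05 K, so ΔT = 28.40 K.
COP_Carnot = T_H/ΔT = 323.05/28.40 = 11.38.
Resistance heating needs Ẇ_res = Q̇_H = 8.120 kW; the reversible heat pump needs only Ẇ_hp = Q̇_H/COP = 0.7138 kW.
Saving = 8.120 − 0.7138 = 7.406 kW.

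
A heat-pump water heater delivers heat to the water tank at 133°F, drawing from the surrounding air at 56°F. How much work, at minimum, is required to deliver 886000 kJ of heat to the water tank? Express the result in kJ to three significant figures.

115000 kJ

In absolute terms T_C = 286.48 K and T_H = 329.26 K, so ΔT = 42.78 K.
The reversible limit is COP_HP = T_H/ΔT = 7.697, so W_min = Q_H/COP = Q_H·ΔT/T_H.
W_min = 886000 × 42.78/329.26 = 115100 kJ.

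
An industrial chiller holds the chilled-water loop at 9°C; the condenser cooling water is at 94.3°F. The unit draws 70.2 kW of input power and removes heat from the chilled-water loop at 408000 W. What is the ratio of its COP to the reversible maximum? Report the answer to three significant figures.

0.528

Converting, Q̇_C = 408000 W = 408.0 kW, so COP_actual = Q̇_C/Ẇ = 408.0/70.20 = 5.812.
In absolute terms T_C = 282.15 K and T_H = 307.76 K, so ΔT = 25.61 K.
COP_Carnot = T_C/ΔT = 282.15/25.61 = 11.02.
η_II = COP_actual/COP_Carnot = 5.812/11.02 = 0.5276.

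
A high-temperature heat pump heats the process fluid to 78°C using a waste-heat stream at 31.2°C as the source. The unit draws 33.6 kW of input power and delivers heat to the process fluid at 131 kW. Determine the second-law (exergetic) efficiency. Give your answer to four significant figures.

COP_actual = Q̇_H/Ẇ = 131.0/33.60 = 3.899.
In absolute terms T_C = 304.35 K and T_H = 351.15 K, so ΔT = 46.80 K.
COP_Carnot = T_H/ΔT = 351.15/46.80 = 7.503.
η_II = COP_actual/COP_Carnot = 3.899/7.503 = 0.5196.

0.5196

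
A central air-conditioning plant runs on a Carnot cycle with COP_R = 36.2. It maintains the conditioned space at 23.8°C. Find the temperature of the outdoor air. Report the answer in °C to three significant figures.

COP_R = T_C/(T_H − T_C) gives T_H − T_C = T_C/COP.
With T_C = 296.95 K, T_H = 296.95 × (1 + 1/36.2) = 305.15 K.
Converting, 305.15 K = 32.00°C.

32.0 °C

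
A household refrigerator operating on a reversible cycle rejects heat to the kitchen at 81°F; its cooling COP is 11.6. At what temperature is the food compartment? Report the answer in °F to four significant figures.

For a Carnot refrigerator COP_R = T_C/(T_H − T_C), so T_C = COP·T_H/(1 + COP).
With T_H = 300.37 K, T_C = 11.6 × 300.37/12.60 = 276.53 K.
Converting, 276.53 K = 38.09°F.

38.09 °F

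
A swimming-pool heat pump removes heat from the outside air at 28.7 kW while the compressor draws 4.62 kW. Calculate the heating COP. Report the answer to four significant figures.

The first law gives Q̇_H = Q̇_C + Ẇ, so the three rates are Q̇_C = 28.70, Q̇_H = 33.32, Ẇ = 4.620 kW.
COP_HP = Q̇_H/Ẇ = 33.32/4.620 = 7.212.

7.212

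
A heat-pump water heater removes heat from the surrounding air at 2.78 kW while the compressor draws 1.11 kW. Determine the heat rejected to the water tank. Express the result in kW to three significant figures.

3.89 kW

For a cyclic device the first law requires Q̇_H = Q̇_C + Ẇ.
Q̇_H = Q̇_C + Ẇ = 3.890 kW.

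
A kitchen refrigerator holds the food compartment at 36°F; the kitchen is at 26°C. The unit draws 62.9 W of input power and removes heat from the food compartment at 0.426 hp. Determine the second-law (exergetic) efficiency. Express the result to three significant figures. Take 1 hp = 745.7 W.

Converting, Q̇_C = 0.4260 hp = 317.7 W, so COP_actual = Q̇_C/Ẇ = 317.7/62.90 = 5.050.
In absolute terms T_C = 275.37 K and T_H = 299.15 K, so ΔT = 23.78 K.
COP_Carnot = T_C/ΔT = 275.37/23.78 = 11.58.
η_II = COP_actual/COP_Carnot = 5.050/11.58 = 0.4361.

0.436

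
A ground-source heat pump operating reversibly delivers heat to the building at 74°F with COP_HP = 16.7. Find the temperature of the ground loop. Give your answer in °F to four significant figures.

COP_HP = T_H/(T_H − T_C) gives T_H − T_C = T_H/COP.
With T_H = 296.48 K, T_C = 296.48 × (1 − 1/16.7) = 278.73 K.
Converting, 278.73 K = 42.04°F.

42.04 °F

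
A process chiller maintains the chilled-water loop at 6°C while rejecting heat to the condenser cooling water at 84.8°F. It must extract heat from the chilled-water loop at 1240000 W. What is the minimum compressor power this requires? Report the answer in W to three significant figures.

In absolute terms T_C = 279.15 K and T_H = 302.48 K, so ΔT = 23.33 K.
COP_Carnot = T_C/ΔT = 279.15/23.33 = 11.96.
Ẇ_min = Q̇/COP_Carnot = 1240000/11.96 = 103600 W.

104000 W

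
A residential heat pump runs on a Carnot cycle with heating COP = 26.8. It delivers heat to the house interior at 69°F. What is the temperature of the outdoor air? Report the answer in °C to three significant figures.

COP_HP = T_H/(T_H − T_C) gives T_H − T_C = T_H/COP.
With T_H = 293.71 K, T_C = 293.71 × (1 − 1/26.8) = 282.75 K.
Converting, 282.75 K = 9.60°C.

9.60 °C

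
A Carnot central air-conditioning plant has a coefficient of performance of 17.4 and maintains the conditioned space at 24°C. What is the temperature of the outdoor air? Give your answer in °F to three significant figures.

COP_R = T_C/(T_H − T_C) gives T_H − T_C = T_C/COP.
With T_C = 297.15 K, T_H = 297.15 × (1 + 1/17.4) = 314.23 K.
Converting, 314.23 K = 105.94°F.

106 °F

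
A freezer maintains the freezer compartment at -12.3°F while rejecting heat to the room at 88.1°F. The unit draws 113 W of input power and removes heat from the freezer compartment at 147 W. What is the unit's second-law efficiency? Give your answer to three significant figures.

COP_actual = Q̇_C/Ẇ = 147.0/113.0 = 1.301.
In absolute terms T_C = 248.54 K and T_H = 304.32 K, so ΔT = 55.78 K.
COP_Carnot = T_C/ΔT = 248.54/55.78 = 4.456.
η_II = COP_actual/COP_Carnot = 1.301/4.456 = 0.2919.

0.292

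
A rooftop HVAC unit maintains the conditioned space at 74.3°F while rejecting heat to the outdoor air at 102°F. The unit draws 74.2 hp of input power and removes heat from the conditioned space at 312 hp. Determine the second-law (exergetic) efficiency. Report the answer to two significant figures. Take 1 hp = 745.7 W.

0.22

COP_actual = Q̇_C/Ẇ = 312.0/74.20 = 4.205.
In absolute terms T_C = 296.65 K and T_H = 312.04 K, so ΔT = 15.39 K.
COP_Carnot = T_C/ΔT = 296.65/15.39 = 19.28.
η_II = COP_actual/COP_Carnot = 4.205/19.28 = 0.2181.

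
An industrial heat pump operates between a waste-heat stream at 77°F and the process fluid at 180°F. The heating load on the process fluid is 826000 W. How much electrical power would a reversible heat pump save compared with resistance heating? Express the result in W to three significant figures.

In absolute terms T_C = 298.15 K and T_H = 355.37 K, so ΔT = 57.22 K.
COP_Carnot = T_H/ΔT = 355.37/57.22 = 6.210.
Resistance heating needs Ẇ_res = Q̇_H = 826000 W; the reversible heat pump needs only Ẇ_hp = Q̇_H/COP = 133000 W.
Saving = 826000 − 133000 = 693000 W.

693000 W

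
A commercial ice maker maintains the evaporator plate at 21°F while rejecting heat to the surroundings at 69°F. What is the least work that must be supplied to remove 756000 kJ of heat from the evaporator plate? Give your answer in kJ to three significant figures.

In absolute terms T_C = 267.04 K and T_H = 293.71 K, so ΔT = 26.67 K.
The reversible limit is COP_R = T_C/ΔT = 10.01, so W_min = Q_C/COP = Q_C·ΔT/T_C.
W_min = 756000 × 26.67/267.04 = 75490 kJ.

75500 kJ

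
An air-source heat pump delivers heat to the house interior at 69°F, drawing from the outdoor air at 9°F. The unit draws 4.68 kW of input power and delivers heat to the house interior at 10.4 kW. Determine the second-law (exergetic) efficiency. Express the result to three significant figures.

0.252

COP_actual = Q̇_H/Ẇ = 10.40/4.680 = 2.222.
In absolute terms T_C = 260.37 K and T_H = 293.71 K, so ΔT = 33.33 K.
COP_Carnot = T_H/ΔT = 293.71/33.33 = 8.811.
η_II = COP_actual/COP_Carnot = 2.222/8.811 = 0.2522.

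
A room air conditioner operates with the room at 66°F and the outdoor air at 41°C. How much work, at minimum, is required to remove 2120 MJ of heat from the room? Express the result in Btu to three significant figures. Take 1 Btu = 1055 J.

In absolute terms T_C = 292.04 K and T_H = 314.15 K, so ΔT = 22.11 K.
The reversible limit is COP_R = T_C/ΔT = 13.21, so W_min = Q_C/COP = Q_C·ΔT/T_C.
W_min = 2120 × 22.11/292.04 = 160.5 MJ = 152100 Btu.

152000 Btu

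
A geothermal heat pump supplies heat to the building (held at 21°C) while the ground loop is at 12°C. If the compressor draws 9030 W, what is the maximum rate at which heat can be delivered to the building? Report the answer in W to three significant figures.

In absolute terms T_C = 285.15 K and T_H = 294.15 K, so ΔT = 9.000 K.
COP_Carnot = T_H/ΔT = 294.15/9.000 = 32.68.
Q̇_max = COP_Carnot × Ẇ = 32.68 × 9030 W = 295100 W.

295000 W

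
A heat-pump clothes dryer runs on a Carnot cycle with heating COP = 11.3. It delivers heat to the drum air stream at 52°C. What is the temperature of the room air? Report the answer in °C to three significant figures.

COP_HP = T_H/(T_H − T_C) gives T_H − T_C = T_H/COP.
With T_H = 325.15 K, T_C = 325.15 × (1 − 1/11.3) = 296.38 K.
Converting, 296.38 K = 23.23°C.

23.2 °C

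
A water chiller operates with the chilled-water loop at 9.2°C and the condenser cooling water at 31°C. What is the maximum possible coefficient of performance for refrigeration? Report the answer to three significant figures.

In absolute terms T_C = 282.35 K and T_H = 304.15 K, so ΔT = 21.80 K.
For a reversible cycle, COP_Carnot = T_C/ΔT = 282.35/21.80 = 12.95.

13.0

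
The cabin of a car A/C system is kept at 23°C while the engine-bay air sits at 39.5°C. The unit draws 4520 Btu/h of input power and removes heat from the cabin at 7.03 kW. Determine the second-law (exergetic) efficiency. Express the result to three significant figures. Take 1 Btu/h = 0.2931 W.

0.296

Converting, Q̇_C = 7.030 kW = 23980 Btu/h, so COP_actual = Q̇_C/Ẇ = 23980/4520 = 5.306.
In absolute terms T_C = 296.15 K and T_H = 312.65 K, so ΔT = 16.50 K.
COP_Carnot = T_C/ΔT = 296.15/16.50 = 17.95.
η_II = COP_actual/COP_Carnot = 5.306/17.95 = 0.2956.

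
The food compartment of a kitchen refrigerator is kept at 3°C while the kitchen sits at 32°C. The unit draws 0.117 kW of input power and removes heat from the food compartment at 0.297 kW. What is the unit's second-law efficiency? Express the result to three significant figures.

0.267

COP_actual = Q̇_C/Ẇ = 0.2970/0.1170 = 2.538.
In absolute terms T_C = 276.15 K and T_H = 305.15 K, so ΔT = 29.00 K.
COP_Carnot = T_C/ΔT = 276.15/29.00 = 9.522.
η_II = COP_actual/COP_Carnot = 2.538/9.522 = 0.2666.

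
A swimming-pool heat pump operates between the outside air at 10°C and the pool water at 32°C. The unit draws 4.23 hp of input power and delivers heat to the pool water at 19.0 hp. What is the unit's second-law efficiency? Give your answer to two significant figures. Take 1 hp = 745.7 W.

0.32

COP_actual = Q̇_H/Ẇ = 19.00/4.230 = 4.492.
In absolute terms T_C = 283.15 K and T_H = 305.15 K, so ΔT = 22.00 K.
COP_Carnot = T_H/ΔT = 305.15/22.00 = 13.87.
η_II = COP_actual/COP_Carnot = 4.492/13.87 = 0.3238.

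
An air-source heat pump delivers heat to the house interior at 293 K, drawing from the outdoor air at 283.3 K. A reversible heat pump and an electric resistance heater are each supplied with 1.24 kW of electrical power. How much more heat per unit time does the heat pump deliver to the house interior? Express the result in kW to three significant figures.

36.2 kW

The reservoir spacing is ΔT = 293 − 283.3 = 9.700 K.
COP_Carnot = T_H/ΔT = 293.00/9.700 = 30.21.
The heat pump delivers Q̇_H = COP × Ẇ = 37.46 kW; the resistance heater delivers Ẇ = 1.240 kW.
Extra = (COP − 1)·Ẇ = 36.22 kW.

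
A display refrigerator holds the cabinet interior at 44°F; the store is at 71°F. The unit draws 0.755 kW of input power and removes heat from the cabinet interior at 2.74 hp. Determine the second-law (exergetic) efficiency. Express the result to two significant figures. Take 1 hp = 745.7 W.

0.15

Converting, Q̇_C = 2.740 hp = 2.043 kW, so COP_actual = Q̇_C/Ẇ = 2.043/0.7550 = 2.706.
In absolute terms T_C = 279.82 K and T_H = 294.82 K, so ΔT = 15.00 K.
COP_Carnot = T_C/ΔT = 279.82/15.00 = 18.65.
η_II = COP_actual/COP_Carnot = 2.706/18.65 = 0.1451.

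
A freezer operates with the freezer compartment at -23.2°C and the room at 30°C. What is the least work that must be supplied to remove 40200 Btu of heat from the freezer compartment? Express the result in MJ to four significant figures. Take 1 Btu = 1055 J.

In absolute terms T_C = 249.95 K and T_H = 303.15 K, so ΔT = 53.20 K.
The reversible limit is COP_R = T_C/ΔT = 4.698, so W_min = Q_C/COP = Q_C·ΔT/T_C.
W_min = 40200 × 53.20/249.95 = 8556 Btu = 9.027 MJ.

9.027 MJ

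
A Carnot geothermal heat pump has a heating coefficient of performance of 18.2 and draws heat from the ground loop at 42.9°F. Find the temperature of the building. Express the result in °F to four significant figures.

COP_HP = T_H/(T_H − T_C) rearranges to T_H = COP·T_C/(COP − 1).
With T_C = 279.21 K, T_H = 18.2 × 279.21/17.20 = 295.44 K.
Converting, 295.44 K = 72.12°F.

72.12 °F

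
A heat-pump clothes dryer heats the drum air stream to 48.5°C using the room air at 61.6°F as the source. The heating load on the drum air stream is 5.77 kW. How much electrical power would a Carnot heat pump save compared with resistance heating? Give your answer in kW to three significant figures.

5.19 kW

In absolute terms T_C = 289.59 K and T_H = 321.65 K, so ΔT = 32.06 K.
COP_Carnot = T_H/ΔT = 321.65/32.06 = 10.03.
Resistance heating needs Ẇ_res = Q̇_H = 5.770 kW; the reversible heat pump needs only Ẇ_hp = Q̇_H/COP = 0.5750 kW.
Saving = 5.770 − 0.5750 = 5.195 kW.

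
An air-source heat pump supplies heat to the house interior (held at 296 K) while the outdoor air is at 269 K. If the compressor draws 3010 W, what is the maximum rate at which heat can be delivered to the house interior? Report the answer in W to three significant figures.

The reservoir spacing is ΔT = 296 − 269 = 27.00 K.
COP_Carnot = T_H/ΔT = 296.00/27.00 = 10.96.
Q̇_max = COP_Carnot × Ẇ = 10.96 × 3010 W = 33000 W.

33000 W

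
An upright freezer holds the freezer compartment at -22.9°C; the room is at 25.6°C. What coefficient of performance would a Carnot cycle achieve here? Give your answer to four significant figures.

In absolute terms T_C = 250.25 K and T_H = 298.75 K, so ΔT = 48.50 K.
For a reversible cycle, COP_Carnot = T_C/ΔT = 250.25/48.50 = 5.160.

5.160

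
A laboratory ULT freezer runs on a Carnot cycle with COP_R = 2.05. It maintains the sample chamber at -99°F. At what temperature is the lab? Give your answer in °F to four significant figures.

COP_R = T_C/(T_H − T_C) gives T_H − T_C = T_C/COP.
With T_C = 200.37 K, T_H = 200.37 × (1 + 1/2.05) = 298.11 K.
Converting, 298.11 K = 76.94°F.

76.94 °F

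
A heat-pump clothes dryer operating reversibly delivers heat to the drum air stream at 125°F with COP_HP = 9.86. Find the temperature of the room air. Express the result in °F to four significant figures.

65.70 °F

COP_HP = T_H/(T_H − T_C) gives T_H − T_C = T_H/COP.
With T_H = 324.82 K, T_C = 324.82 × (1 − 1/9.86) = 291.87 K.
Converting, 291.87 K = 65.70°F.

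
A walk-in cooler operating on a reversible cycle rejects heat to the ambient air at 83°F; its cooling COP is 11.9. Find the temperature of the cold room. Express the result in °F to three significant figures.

For a Carnot refrigerator COP_R = T_C/(T_H − T_C), so T_C = COP·T_H/(1 + COP).
With T_H = 301.48 K, T_C = 11.9 × 301.48/12.90 = 278.11 K.
Converting, 278.11 K = 40.93°F.

40.9 °F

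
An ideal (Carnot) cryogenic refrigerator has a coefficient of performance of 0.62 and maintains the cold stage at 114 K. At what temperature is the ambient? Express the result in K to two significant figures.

300 K

COP_R = T_C/(T_H − T_C) gives T_H − T_C = T_C/COP.
With T_C = 114.00 K, T_H = 114.00 × (1 + 1/0.62) = 297.87 K.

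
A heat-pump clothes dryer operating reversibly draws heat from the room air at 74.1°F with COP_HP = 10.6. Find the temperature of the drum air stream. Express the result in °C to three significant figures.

54.3 °C

COP_HP = T_H/(T_H − T_C) rearranges to T_H = COP·T_C/(COP − 1).
With T_C = 296.54 K, T_H = 10.6 × 296.54/9.600 = 327.43 K.
Converting, 327.43 K = 54.28°C.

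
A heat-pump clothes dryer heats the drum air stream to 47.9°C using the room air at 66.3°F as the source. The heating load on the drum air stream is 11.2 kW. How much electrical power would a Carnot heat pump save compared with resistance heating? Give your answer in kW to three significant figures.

In absolute terms T_C = 292.21 K and T_H = 321.05 K, so ΔT = 28.84 K.
COP_Carnot = T_H/ΔT = 321.05/28.84 = 11.13.
Resistance heating needs Ẇ_res = Q̇_H = 11.20 kW; the reversible heat pump needs only Ẇ_hp = Q̇_H/COP = 1.006 kW.
Saving = 11.20 − 1.006 = 10.19 kW.

10.2 kW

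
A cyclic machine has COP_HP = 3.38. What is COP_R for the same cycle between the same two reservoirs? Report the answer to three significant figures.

2.38

Since Q_H = Q_C + W for any cycle, COP_R = Q_C/W = Q_H/W − 1.
COP_R = 3.38 − 1 = 2.38.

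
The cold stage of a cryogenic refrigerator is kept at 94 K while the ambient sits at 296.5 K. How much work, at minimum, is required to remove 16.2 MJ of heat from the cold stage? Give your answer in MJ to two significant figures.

35 MJ

The reservoir spacing is ΔT = 296.5 − 94 = 202.5 K.
The reversible limit is COP_R = T_C/ΔT = 0.4642, so W_min = Q_C/COP = Q_C·ΔT/T_C.
W_min = 16.20 × 202.5/94.00 = 34.90 MJ.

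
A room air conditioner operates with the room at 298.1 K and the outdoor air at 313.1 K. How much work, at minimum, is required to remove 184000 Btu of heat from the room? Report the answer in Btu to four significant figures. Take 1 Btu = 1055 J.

The reservoir spacing is ΔT = 313.1 − 298.1 = 15.00 K.
The reversible limit is COP_R = T_C/ΔT = 19.87, so W_min = Q_C/COP = Q_C·ΔT/T_C.
W_min = 184000 × 15.00/298.10 = 9259 Btu.

9259 Btu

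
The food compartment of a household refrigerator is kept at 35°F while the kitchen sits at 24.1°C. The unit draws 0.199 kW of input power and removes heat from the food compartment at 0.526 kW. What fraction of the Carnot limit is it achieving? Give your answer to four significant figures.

0.2158

COP_actual = Q̇_C/Ẇ = 0.5260/0.1990 = 2.643.
In absolute terms T_C = 274.82 K and T_H = 297.25 K, so ΔT = 22.43 K.
COP_Carnot = T_C/ΔT = 274.82/22.43 = 12.25.
η_II = COP_actual/COP_Carnot = 2.643/12.25 = 0.2158.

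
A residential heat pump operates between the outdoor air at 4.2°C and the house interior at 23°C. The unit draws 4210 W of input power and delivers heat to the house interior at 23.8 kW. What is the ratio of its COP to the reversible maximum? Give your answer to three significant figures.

0.359

Converting, Q̇_H = 23.80 kW = 23800 W, so COP_actual = Q̇_H/Ẇ = 23800/4210 = 5.653.
In absolute terms T_C = 277.35 K and T_H = 296.15 K, so ΔT = 18.80 K.
COP_Carnot = T_H/ΔT = 296.15/18.80 = 15.75.
η_II = COP_actual/COP_Carnot = 5.653/15.75 = 0.3589.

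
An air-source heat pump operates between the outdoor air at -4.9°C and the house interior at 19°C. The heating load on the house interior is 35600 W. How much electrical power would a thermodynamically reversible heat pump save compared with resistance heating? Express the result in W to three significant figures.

32700 W

In absolute terms T_C = 268.25 K and T_H = 292.15 K, so ΔT = 23.90 K.
COP_Carnot = T_H/ΔT = 292.15/23.90 = 12.22.
Resistance heating needs Ẇ_res = Q̇_H = 35600 W; the reversible heat pump needs only Ẇ_hp = Q̇_H/COP = 2912 W.
Saving = 35600 − 2912 = 32690 W.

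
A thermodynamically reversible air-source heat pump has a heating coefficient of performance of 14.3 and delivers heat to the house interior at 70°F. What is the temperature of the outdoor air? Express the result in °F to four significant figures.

32.96 °F

COP_HP = T_H/(T_H − T_C) gives T_H − T_C = T_H/COP.
With T_H = 294.26 K, T_C = 294.26 × (1 − 1/14.3) = 273.68 K.
Converting, 273.68 K = 32.96°F.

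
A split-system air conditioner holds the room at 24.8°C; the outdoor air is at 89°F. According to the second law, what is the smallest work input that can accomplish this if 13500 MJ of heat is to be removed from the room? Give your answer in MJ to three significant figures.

In absolute terms T_C = 297.95 K and T_H = 304.82 K, so ΔT = 6.867 K.
The reversible limit is COP_R = T_C/ΔT = 43.39, so W_min = Q_C/COP = Q_C·ΔT/T_C.
W_min = 13500 × 6.867/297.95 = 311.1 MJ.

311 MJ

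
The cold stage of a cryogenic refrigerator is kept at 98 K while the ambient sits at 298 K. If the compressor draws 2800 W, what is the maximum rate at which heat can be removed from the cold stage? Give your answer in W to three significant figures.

The reservoir spacing is ΔT = 298 − 98 = 200.0 K.
COP_Carnot = T_C/ΔT = 98.00/200.0 = 0.4900.
Q̇_max = COP_Carnot × Ẇ = 0.4900 × 2800 W = 1372 W.

1370 W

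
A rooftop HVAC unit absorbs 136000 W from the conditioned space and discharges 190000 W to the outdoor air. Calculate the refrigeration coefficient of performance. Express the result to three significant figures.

The first law gives Q̇_H = Q̇_C + Ẇ, so the three rates are Q̇_C = 136000, Q̇_H = 190000, Ẇ = 54000 W.
COP_R = Q̇_C/Ẇ = 136000/54000 = 2.519.

2.52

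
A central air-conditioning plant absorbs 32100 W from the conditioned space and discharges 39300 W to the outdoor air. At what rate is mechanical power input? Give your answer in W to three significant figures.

For a cyclic device the first law requires Q̇_H = Q̇_C + Ẇ.
Ẇ = Q̇_H − Q̇_C = 7200 W.

7200 W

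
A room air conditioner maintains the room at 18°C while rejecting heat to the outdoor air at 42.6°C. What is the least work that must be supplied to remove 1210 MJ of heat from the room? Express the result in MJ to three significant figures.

102 MJ

In absolute terms T_C = 291.15 K and T_H = 315.75 K, so ΔT = 24.60 K.
The reversible limit is COP_R = T_C/ΔT = 11.84, so W_min = Q_C/COP = Q_C·ΔT/T_C.
W_min = 1210 × 24.60/291.15 = 102.2 MJ.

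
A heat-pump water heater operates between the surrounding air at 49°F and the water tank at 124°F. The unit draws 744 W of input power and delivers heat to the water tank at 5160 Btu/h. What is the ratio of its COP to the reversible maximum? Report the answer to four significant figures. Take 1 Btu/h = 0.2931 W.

0.2612

Converting, Q̇_H = 5160 Btu/h = 1512 W, so COP_actual = Q̇_H/Ẇ = 1512/744.0 = 2.033.
In absolute terms T_C = 282.59 K and T_H = 324.26 K, so ΔT = 41.67 K.
COP_Carnot = T_H/ΔT = 324.26/41.67 = 7.782.
η_II = COP_actual/COP_Carnot = 2.033/7.782 = 0.2612.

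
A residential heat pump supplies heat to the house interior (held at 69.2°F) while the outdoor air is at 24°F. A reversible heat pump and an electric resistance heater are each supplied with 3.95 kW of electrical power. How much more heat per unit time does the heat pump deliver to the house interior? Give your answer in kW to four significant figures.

42.27 kW

In absolute terms T_C = 268.71 K and T_H = 293.82 K, so ΔT = 25.11 K.
COP_Carnot = T_H/ΔT = 293.82/25.11 = 11.70.
The heat pump delivers Q̇_H = COP × Ẇ = 46.22 kW; the resistance heater delivers Ẇ = 3.950 kW.
Extra = (COP − 1)·Ẇ = 42.27 kW.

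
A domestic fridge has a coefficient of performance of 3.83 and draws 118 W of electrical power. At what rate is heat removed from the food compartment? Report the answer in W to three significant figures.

Q̇_C = COP × Ẇ = 3.83 × 118.0 = 451.9 W.

452 W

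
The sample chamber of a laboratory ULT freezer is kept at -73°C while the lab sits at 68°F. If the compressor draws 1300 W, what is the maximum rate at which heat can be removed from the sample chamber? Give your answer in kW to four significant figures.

2.798 kW

In absolute terms T_C = 200.15 K and T_H = 293.15 K, so ΔT = 93.00 K.
COP_Carnot = T_C/ΔT = 200.15/93.00 = 2.152.
Q̇_max = COP_Carnot × Ẇ = 2.152 × 1300 W = 2798 W = 2.798 kW.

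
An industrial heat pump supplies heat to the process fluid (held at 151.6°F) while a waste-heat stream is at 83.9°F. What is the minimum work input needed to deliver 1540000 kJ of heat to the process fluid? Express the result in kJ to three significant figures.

In absolute terms T_C = 301.98 K and T_H = 339.59 K, so ΔT = 37.61 K.
The reversible limit is COP_HP = T_H/ΔT = 9.029, so W_min = Q_H/COP = Q_H·ΔT/T_H.
W_min = 1540000 × 37.61/339.59 = 170600 kJ.

171000 kJ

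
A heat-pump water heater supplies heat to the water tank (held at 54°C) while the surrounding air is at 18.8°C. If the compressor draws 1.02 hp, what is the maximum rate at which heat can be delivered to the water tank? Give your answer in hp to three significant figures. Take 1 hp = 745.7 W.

9.48 hp

In absolute terms T_C = 291.95 K and T_H = 327.15 K, so ΔT = 35.20 K.
COP_Carnot = T_H/ΔT = 327.15/35.20 = 9.294.
Q̇_max = COP_Carnot × Ẇ = 9.294 × 1.020 hp = 9.480 hp.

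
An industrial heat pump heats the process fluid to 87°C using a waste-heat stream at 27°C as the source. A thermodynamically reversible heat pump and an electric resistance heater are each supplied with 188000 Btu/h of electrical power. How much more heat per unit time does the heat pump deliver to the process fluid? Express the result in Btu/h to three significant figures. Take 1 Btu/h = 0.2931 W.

940000 Btu/h

In absolute terms T_C = 300.15 K and T_H = 360.15 K, so ΔT = 60.00 K.
COP_Carnot = T_H/ΔT = 360.15/60.00 = 6.003.
The heat pump delivers Q̇_H = COP × Ẇ = 1128000 Btu/h; the resistance heater delivers Ẇ = 188000 Btu/h.
Extra = (COP − 1)·Ẇ = 940500 Btu/h.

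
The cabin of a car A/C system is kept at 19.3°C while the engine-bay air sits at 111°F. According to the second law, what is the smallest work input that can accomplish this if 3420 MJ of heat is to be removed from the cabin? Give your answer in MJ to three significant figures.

In absolute terms T_C = 292.45 K and T_H = 317.04 K, so ΔT = 24.59 K.
The reversible limit is COP_R = T_C/ΔT = 11.89, so W_min = Q_C/COP = Q_C·ΔT/T_C.
W_min = 3420 × 24.59/292.45 = 287.6 MJ.

288 MJ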